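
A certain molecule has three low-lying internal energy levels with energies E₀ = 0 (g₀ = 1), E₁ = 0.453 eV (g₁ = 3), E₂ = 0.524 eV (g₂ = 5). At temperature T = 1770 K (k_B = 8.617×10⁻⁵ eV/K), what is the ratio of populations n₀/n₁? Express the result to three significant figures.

6.50

k_BT = 8.617×10⁻⁵ × 1770 K = 0.15252 eV.
n₀/n₁ = (g₀/g₁) exp[−(E₀−E₁)/kT] = (1/3) × exp(−(-0.453 eV)/(0.15252 eV)) = (1/3) × exp(2.9701) = 6.50.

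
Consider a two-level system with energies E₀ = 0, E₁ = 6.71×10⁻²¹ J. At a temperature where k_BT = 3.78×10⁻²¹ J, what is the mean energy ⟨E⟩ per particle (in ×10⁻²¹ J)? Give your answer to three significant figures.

0.972 ×10⁻²¹ J

Eᵢ/kT = 0, 1.7751.
Z = Σ e^(−Eᵢ/kT) = e^(−0) + e^(−1.7751) = 1.0000 + 0.16947 = 1.1695.
⟨E⟩ = Σ Eᵢ e^(−Eᵢ/kT) / Z = (0·1.0000 + 6.71·0.16947) / 1.1695 = 0.972 ×10⁻²¹ J.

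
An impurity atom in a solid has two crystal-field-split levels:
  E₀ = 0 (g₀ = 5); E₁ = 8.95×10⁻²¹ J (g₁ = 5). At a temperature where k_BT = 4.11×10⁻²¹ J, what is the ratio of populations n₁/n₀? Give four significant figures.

0.1133

n₁/n₀ = (g₁/g₀) exp[−(E₁−E₀)/kT] = (5/5) × exp(−(8.95 ×10⁻²¹ J)/(4.11 ×10⁻²¹ J)) = (5/5) × exp(-2.17762) = 0.1133.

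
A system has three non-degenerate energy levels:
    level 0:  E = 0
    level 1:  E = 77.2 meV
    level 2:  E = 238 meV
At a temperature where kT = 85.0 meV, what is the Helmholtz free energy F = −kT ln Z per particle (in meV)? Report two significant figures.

Eᵢ/kT = 0, 0.9082, 2.800.
Z = Σ e^(−Eᵢ/kT) = e^(−0) + e^(−0.9082) + e^(−2.800) = 1.000 + 0.4032 + 0.06081 = 1.464.
F = −kT ln Z = −85.0 × ln(1.464) = −85.0 × 0.3812 = -32 meV.

-32 meV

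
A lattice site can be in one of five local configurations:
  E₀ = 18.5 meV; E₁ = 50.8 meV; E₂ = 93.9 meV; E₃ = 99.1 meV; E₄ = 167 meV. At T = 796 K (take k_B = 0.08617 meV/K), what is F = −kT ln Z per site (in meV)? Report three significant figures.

-41.0 meV

k_BT = 0.08617 × 796 K = 68.591 meV.
Eᵢ/kT = 0.26971, 0.74062, 1.3690, 1.4448, 2.4347.
Z = Σ e^(−Eᵢ/kT) = e^(−0.26971) + e^(−0.74062) + e^(−1.3690) + e^(−1.4448) + e^(−2.4347) = 0.76360 + 0.47682 + 0.25436 + 0.23579 + 0.087624 = 1.8182.
F = −kT ln Z = −68.591 × ln(1.8182) = −68.591 × 0.59785 = -41.0 meV.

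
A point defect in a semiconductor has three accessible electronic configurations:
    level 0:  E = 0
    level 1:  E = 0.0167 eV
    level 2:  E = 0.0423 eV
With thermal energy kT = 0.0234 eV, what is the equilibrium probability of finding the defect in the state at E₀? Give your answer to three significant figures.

Eᵢ/kT = 0, 0.71368, 1.8077.
Z = Σ e^(−Eᵢ/kT) = e^(−0) + e^(−0.71368) + e^(−1.8077) = 1.0000 + 0.48984 + 0.16403 = 1.6539.
P₀ = e^(−E₀/kT) / Z = 1.0000/1.6539 = 0.605.

0.605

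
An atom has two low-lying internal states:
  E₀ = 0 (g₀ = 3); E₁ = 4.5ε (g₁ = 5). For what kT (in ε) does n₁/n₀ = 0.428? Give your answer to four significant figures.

3.310 ε

n₁/n₀ = (g₁/g₀) exp[−(E₁−E₀)/kT] = 0.428.
⇒ (E₁−E₀)/kT = ln((5/3)/0.428) = ln(3.89408) = 1.35946.
kT = 4.5ε / 1.35946 = 3.310 ε.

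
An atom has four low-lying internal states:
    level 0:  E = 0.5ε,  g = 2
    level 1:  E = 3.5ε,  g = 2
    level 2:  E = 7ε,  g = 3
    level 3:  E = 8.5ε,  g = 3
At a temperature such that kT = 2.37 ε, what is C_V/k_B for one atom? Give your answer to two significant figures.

Eᵢ/kT = 0.2110, 1.477, 2.954, 3.586.
Z = Σ gᵢe^(−Eᵢ/kT) = 2·e^(−0.2110) + 2·e^(−1.477) + 3·e^(−2.954) + 3·e^(−3.586) = 1.620 + 0.4566 + 0.1564 + 0.08313 = 2.316.
⟨E⟩ = 1.818 ε, ⟨E²⟩ = 8.492 ε².
C_V/k_B = (⟨E²⟩ − ⟨E⟩²)/(kT)² = (8.492 − 3.305)/5.617 = 0.92.

0.92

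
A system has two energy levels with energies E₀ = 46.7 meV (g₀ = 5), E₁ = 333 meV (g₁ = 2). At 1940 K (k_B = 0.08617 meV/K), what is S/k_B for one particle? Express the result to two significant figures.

1.8

k_BT = 0.08617 × 1940 K = 167.2 meV.
Eᵢ/kT = 0.2793, 1.992.
Z = Σ gᵢe^(−Eᵢ/kT) = 5·e^(−0.2793) + 2·e^(−1.992) = 3.782 + 0.2728 = 4.055.
⟨E⟩ = Σ EᵢPᵢ = 65.96 meV.
S/k_B = ln Z + ⟨E⟩/kT = ln(4.055) + 65.96/167.2 = 1.400 + 0.3945 = 1.8.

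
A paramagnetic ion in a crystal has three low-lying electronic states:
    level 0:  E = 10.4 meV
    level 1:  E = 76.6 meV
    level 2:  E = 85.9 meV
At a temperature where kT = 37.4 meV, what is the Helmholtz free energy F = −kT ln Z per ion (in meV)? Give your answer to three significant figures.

Eᵢ/kT = 0.27807, 2.0481, 2.2968.
Z = Σ e^(−Eᵢ/kT) = e^(−0.27807) + e^(−2.0481) + e^(−2.2968) = 0.75724 + 0.12898 + 0.10058 = 0.98680.
F = −kT ln Z = −37.4 × ln(0.98680) = −37.4 × -0.013288 = 0.497 meV.

0.497 meV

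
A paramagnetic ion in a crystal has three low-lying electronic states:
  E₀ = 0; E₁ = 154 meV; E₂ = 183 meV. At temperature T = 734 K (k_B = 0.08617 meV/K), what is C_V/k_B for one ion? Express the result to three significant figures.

k_BT = 0.08617 × 734 K = 63.249 meV.
Eᵢ/kT = 0, 2.4348, 2.8933.
Z = Σ e^(−Eᵢ/kT) = e^(−0) + e^(−2.4348) + e^(−2.8933) = 1.0000 + 0.087615 + 0.055393 = 1.1430.
⟨E⟩ = 20.673 meV, ⟨E²⟩ = 3440.9 meV².
C_V/k_B = (⟨E²⟩ − ⟨E⟩²)/(kT)² = (3440.9 − 427.37)/4000.4 = 0.753.

0.753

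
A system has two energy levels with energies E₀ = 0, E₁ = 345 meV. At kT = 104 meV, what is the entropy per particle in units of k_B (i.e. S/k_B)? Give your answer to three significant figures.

Eᵢ/kT = 0, 3.3173.
Z = Σ e^(−Eᵢ/kT) = e^(−0) + e^(−3.3173) = 1.0000 + 0.036251 = 1.0363.
⟨E⟩ = Σ EᵢPᵢ = 12.069 meV.
S/k_B = ln Z + ⟨E⟩/kT = ln(1.0363) + 12.069/104 = 0.035657 + 0.11605 = 0.152.

0.152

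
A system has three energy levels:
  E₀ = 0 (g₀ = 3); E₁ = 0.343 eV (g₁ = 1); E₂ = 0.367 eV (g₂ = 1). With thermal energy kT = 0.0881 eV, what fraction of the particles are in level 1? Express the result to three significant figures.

Eᵢ/kT = 0, 3.8933, 4.1657.
Z = Σ gᵢe^(−Eᵢ/kT) = 3·e^(−0) + 1·e^(−3.8933) + 1·e^(−4.1657) = 3.0000 + 0.020378 + 0.015519 = 3.0359.
P₁ = g₁ e^(−E₁/kT) / Z = 0.020378/3.0359 = 0.00671.

0.00671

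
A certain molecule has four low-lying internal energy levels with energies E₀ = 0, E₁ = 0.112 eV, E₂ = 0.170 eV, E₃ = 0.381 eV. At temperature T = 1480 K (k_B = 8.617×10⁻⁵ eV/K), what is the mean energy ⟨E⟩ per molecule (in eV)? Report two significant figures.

0.064 eV

k_BT = 8.617×10⁻⁵ × 1480 K = 0.1275 eV.
Eᵢ/kT = 0, 0.8784, 1.333, 2.988.
Z = Σ e^(−Eᵢ/kT) = e^(−0) + e^(−0.8784) + e^(−1.333) + e^(−2.988) = 1.000 + 0.4154 + 0.2637 + 0.05039 = 1.729.
⟨E⟩ = Σ Eᵢ e^(−Eᵢ/kT) / Z = (0·1.000 + 0.112·0.4154 + 0.170·0.2637 + 0.381·0.05039) / 1.729 = 0.064 eV.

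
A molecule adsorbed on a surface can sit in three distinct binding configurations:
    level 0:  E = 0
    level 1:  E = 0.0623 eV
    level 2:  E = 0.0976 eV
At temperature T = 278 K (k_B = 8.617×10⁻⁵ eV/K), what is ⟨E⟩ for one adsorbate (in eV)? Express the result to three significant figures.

0.00576 eV

k_BT = 8.617×10⁻⁵ × 278 K = 0.023955 eV.
Eᵢ/kT = 0, 2.6007, 4.0743.
Z = Σ e^(−Eᵢ/kT) = e^(−0) + e^(−2.6007) + e^(−4.0743) = 1.0000 + 0.074222 + 0.017004 = 1.0912.
⟨E⟩ = Σ Eᵢ e^(−Eᵢ/kT) / Z = (0·1.0000 + 0.0623·0.074222 + 0.0976·0.017004) / 1.0912 = 0.00576 eV.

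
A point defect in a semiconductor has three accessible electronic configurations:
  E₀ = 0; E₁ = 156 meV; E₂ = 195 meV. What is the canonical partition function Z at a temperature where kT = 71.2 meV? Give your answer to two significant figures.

Z = 1.2

Eᵢ/kT = 0, 2.191, 2.739.
Z = Σ e^(−Eᵢ/kT) = e^(−0) + e^(−2.191) + e^(−2.739) = 1.000 + 0.1118 + 0.06463 = 1.176.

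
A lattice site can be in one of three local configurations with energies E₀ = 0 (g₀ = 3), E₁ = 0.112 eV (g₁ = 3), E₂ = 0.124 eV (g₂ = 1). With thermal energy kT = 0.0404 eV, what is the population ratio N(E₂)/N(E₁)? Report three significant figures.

0.248

n₂/n₁ = (g₂/g₁) exp[−(E₂−E₁)/kT] = (1/3) × exp(−(0.012 eV)/(0.0404 eV)) = (1/3) × exp(-0.29703) = 0.248.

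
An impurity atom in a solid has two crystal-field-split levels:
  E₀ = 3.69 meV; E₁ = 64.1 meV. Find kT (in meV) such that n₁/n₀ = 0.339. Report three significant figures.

55.8 meV

n₁/n₀ = exp[−(E₁−E₀)/kT] = 0.339.
⇒ (E₁−E₀)/kT = ln(1/0.339) = ln(2.9499) = 1.0818.
kT = 60.41 meV / 1.0818 = 55.8 meV.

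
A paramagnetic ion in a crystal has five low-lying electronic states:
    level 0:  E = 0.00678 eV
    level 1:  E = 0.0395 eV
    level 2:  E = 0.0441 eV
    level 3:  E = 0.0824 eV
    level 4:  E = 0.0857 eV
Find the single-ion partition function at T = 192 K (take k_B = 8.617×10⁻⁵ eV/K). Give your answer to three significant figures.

k_BT = 8.617×10⁻⁵ × 192 K = 0.016545 eV.
Eᵢ/kT = 0.40979, 2.3874, 2.6655, 4.9804, 5.1798.
Z = Σ e^(−Eᵢ/kT) = e^(−0.40979) + e^(−2.3874) + e^(−2.6655) + e^(−4.9804) + e^(−5.1798) = 0.66379 + 0.091868 + 0.069565 + 0.0068713 + 0.0056291 = 0.83772.

Z = 0.838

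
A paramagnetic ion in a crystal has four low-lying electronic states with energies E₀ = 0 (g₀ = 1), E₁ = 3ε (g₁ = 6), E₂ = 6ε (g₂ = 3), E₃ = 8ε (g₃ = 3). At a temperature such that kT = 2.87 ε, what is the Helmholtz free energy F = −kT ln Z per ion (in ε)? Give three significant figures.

Eᵢ/kT = 0, 1.0453, 2.0906, 2.7875.
Z = Σ gᵢe^(−Eᵢ/kT) = 1·e^(−0) + 6·e^(−1.0453) + 3·e^(−2.0906) + 3·e^(−2.7875) = 1.0000 + 2.1095 + 0.37084 + 0.18472 = 3.6651.
F = −kT ln Z = −2.87 × ln(3.6651) = −2.87 × 1.2989 = -3.73 ε.

-3.73 ε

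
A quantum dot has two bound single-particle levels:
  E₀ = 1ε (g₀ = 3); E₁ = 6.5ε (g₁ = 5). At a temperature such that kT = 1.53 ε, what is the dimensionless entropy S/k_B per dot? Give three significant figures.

1.30

Eᵢ/kT = 0.65359, 4.2484.
Z = Σ gᵢe^(−Eᵢ/kT) = 3·e^(−0.65359) + 5·e^(−4.2484) = 1.5605 + 0.071435 = 1.6319.
⟨E⟩ = Σ EᵢPᵢ = 1.2408 ε.
S/k_B = ln Z + ⟨E⟩/kT = ln(1.6319) + 1.2408/1.53 = 0.48974 + 0.81098 = 1.30.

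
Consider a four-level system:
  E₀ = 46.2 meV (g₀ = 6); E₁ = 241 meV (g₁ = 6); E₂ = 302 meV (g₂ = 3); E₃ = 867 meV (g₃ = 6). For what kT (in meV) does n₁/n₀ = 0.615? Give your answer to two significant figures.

400 meV

n₁/n₀ = (g₁/g₀) exp[−(E₁−E₀)/kT] = 0.615.
⇒ (E₁−E₀)/kT = ln((6/6)/0.615) = ln(1.626) = 0.4861.
kT = 194.8 meV / 0.4861 = 400 meV.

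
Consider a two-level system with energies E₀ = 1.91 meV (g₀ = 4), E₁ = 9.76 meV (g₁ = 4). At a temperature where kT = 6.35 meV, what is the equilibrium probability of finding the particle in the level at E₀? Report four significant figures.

Eᵢ/kT = 0.300787, 1.53701.
Z = Σ gᵢe^(−Eᵢ/kT) = 4·e^(−0.300787) + 4·e^(−1.53701) = 2.96094 + 0.860092 = 3.82103.
P₀ = g₀ e^(−E₀/kT) / Z = 2.96094/3.82103 = 0.7749.

0.7749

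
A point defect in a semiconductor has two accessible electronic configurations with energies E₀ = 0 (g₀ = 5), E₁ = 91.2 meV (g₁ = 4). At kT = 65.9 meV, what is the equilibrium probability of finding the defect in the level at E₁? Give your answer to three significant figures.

Eᵢ/kT = 0, 1.3839.
Z = Σ gᵢe^(−Eᵢ/kT) = 5·e^(−0) + 4·e^(−1.3839) = 5.0000 + 1.0024 = 6.0024.
P₁ = g₁ e^(−E₁/kT) / Z = 1.0024/6.0024 = 0.167.

0.167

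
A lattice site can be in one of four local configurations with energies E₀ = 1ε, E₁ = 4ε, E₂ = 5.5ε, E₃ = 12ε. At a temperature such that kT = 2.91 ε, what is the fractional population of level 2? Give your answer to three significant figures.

Eᵢ/kT = 0.34364, 1.3746, 1.8900, 4.1237.
Z = Σ e^(−Eᵢ/kT) = e^(−0.34364) + e^(−1.3746) + e^(−1.8900) + e^(−4.1237) = 0.70918 + 0.25294 + 0.15107 + 0.016185 = 1.1294.
P₂ = e^(−E₂/kT) / Z = 0.15107/1.1294 = 0.134.

0.134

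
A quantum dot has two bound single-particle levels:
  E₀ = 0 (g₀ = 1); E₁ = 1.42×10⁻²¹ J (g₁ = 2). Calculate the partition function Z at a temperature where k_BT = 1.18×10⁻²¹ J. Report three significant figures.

Z = 1.60

Eᵢ/kT = 0, 1.2034.
Z = Σ gᵢe^(−Eᵢ/kT) = 1·e^(−0) + 2·e^(−1.2034) = 1.0000 + 0.60034 = 1.6003.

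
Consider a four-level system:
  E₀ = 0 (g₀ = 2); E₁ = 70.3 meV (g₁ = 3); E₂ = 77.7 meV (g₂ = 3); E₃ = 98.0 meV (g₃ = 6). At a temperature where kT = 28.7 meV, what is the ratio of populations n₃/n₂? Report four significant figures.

n₃/n₂ = (g₃/g₂) exp[−(E₃−E₂)/kT] = (6/3) × exp(−(20.3 meV)/(28.7 meV)) = (6/3) × exp(-0.707317) = 0.9859.

0.9859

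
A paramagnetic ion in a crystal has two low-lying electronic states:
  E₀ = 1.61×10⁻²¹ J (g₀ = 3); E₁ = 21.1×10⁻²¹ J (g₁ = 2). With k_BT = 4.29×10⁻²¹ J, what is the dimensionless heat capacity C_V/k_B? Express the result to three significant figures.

Eᵢ/kT = 0.37529, 4.9184.
Z = Σ gᵢe^(−Eᵢ/kT) = 3·e^(−0.37529) + 2·e^(−4.9184) = 2.0613 + 0.014622 = 2.0759.
⟨E⟩ = 1.7473, ⟨E²⟩ = 5.7098.
C_V/k_B = (⟨E²⟩ − ⟨E⟩²)/(kT)² = (5.7098 − 3.0531)/18.404 = 0.144.

0.144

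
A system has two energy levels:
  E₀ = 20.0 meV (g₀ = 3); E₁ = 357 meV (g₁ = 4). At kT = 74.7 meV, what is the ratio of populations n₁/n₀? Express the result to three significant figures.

n₁/n₀ = (g₁/g₀) exp[−(E₁−E₀)/kT] = (4/3) × exp(−(337.0 meV)/(74.7 meV)) = (4/3) × exp(-4.5114) = 0.0146.

0.0146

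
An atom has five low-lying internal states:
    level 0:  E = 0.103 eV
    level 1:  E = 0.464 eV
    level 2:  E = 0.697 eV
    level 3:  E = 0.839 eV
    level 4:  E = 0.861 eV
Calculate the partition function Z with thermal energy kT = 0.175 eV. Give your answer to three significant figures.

Z = 0.660

Eᵢ/kT = 0.58857, 2.6514, 3.9829, 4.7943, 4.9200.
Z = Σ e^(−Eᵢ/kT) = e^(−0.58857) + e^(−2.6514) + e^(−3.9829) + e^(−4.7943) + e^(−4.9200) = 0.55512 + 0.070552 + 0.018632 + 0.0082768 + 0.0072991 = 0.65988.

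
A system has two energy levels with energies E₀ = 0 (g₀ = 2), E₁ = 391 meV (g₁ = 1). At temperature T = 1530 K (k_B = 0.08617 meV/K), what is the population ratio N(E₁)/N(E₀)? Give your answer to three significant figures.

0.0258

k_BT = 0.08617 × 1530 K = 131.84 meV.
n₁/n₀ = (g₁/g₀) exp[−(E₁−E₀)/kT] = (1/2) × exp(−(391 meV)/(131.84 meV)) = (1/2) × exp(-2.9657) = 0.0258.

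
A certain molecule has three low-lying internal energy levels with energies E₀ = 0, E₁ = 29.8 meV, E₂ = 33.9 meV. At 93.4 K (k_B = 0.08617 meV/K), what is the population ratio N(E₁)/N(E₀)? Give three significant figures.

0.0247

k_BT = 0.08617 × 93.4 K = 8.0483 meV.
n₁/n₀ = exp[−(E₁−E₀)/kT] = exp(−(29.8 meV)/(8.0483 meV)) = exp(-3.7026) = 0.0247.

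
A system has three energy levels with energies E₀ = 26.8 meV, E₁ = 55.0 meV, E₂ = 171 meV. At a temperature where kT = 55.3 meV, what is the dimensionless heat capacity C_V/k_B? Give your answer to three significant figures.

Eᵢ/kT = 0.48463, 0.99458, 3.0922.
Z = Σ e^(−Eᵢ/kT) = e^(−0.48463) + e^(−0.99458) + e^(−3.0922) = 0.61593 + 0.36988 + 0.045402 = 1.0312.
⟨E⟩ = 43.264 meV, ⟨E²⟩ = 2801.5 meV².
C_V/k_B = (⟨E²⟩ − ⟨E⟩²)/(kT)² = (2801.5 − 1871.8)/3058.1 = 0.304.

0.304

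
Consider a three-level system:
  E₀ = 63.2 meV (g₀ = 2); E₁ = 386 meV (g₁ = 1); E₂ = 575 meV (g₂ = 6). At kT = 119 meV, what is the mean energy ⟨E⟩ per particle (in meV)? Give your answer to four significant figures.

Eᵢ/kT = 0.531092, 3.24370, 4.83193.
Z = Σ gᵢe^(−Eᵢ/kT) = 2·e^(−0.531092) + 1·e^(−3.24370) + 6·e^(−4.83193) = 1.17593 + 0.0390193 + 0.0478267 = 1.26278.
⟨E⟩ = Σ Eᵢ gᵢe^(−Eᵢ/kT) / Z = (63.2·1.17593 + 386·0.0390193 + 575·0.0478267) / 1.26278 = 92.56 meV.

92.56 meV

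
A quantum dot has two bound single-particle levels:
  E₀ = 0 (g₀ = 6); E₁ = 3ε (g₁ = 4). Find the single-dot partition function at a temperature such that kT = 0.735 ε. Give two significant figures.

Z = 6.1

Eᵢ/kT = 0, 4.082.
Z = Σ gᵢe^(−Eᵢ/kT) = 6·e^(−0) + 4·e^(−4.082) = 6.000 + 0.06749 = 6.067.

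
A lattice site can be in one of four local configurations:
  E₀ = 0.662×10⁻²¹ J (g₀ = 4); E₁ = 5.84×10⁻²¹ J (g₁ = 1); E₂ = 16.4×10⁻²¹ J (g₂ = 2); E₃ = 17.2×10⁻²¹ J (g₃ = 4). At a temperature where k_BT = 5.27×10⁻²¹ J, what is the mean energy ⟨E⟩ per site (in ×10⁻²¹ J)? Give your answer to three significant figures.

Eᵢ/kT = 0.12562, 1.1082, 3.1120, 3.2638.
Z = Σ gᵢe^(−Eᵢ/kT) = 4·e^(−0.12562) + 1·e^(−1.1082) + 2·e^(−3.1120) + 4·e^(−3.2638) = 3.5278 + 0.33015 + 0.089024 + 0.15297 = 4.0999.
⟨E⟩ = Σ Eᵢ gᵢe^(−Eᵢ/kT) / Z = (0.662·3.5278 + 5.84·0.33015 + 16.4·0.089024 + 17.2·0.15297) / 4.0999 = 2.04 ×10⁻²¹ J.

2.04 ×10⁻²¹ J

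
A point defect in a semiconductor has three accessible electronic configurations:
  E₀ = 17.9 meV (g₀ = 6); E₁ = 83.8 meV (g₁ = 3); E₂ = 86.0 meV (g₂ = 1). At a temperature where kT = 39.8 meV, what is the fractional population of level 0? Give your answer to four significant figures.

Eᵢ/kT = 0.449749, 2.10553, 2.16080.
Z = Σ gᵢe^(−Eᵢ/kT) = 6·e^(−0.449749) + 3·e^(−2.10553) + 1·e^(−2.16080) = 3.82673 + 0.365343 + 0.115233 = 4.30731.
P₀ = g₀ e^(−E₀/kT) / Z = 3.82673/4.30731 = 0.8884.

0.8884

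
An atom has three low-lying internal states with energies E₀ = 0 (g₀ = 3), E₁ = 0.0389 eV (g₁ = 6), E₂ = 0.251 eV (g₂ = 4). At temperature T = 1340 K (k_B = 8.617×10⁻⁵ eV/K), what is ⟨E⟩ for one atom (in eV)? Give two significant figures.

k_BT = 8.617×10⁻⁵ × 1340 K = 0.1155 eV.
Eᵢ/kT = 0, 0.3368, 2.173.
Z = Σ gᵢe^(−Eᵢ/kT) = 3·e^(−0) + 6·e^(−0.3368) + 4·e^(−2.173) = 3.000 + 4.284 + 0.4553 = 7.739.
⟨E⟩ = Σ Eᵢ gᵢe^(−Eᵢ/kT) / Z = (0·3.000 + 0.0389·4.284 + 0.251·0.4553) / 7.739 = 0.036 eV.

0.036 eV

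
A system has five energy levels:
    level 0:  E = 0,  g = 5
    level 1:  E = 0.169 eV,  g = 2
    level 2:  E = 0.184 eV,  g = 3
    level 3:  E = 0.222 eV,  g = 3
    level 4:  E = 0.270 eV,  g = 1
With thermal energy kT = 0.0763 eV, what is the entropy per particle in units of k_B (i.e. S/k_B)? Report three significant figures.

Eᵢ/kT = 0, 2.2149, 2.4115, 2.9096, 3.5387.
Z = Σ gᵢe^(−Eᵢ/kT) = 5·e^(−0) + 2·e^(−2.2149) + 3·e^(−2.4115) + 3·e^(−2.9096) + 1·e^(−3.5387) = 5.0000 + 0.21833 + 0.26904 + 0.16349 + 0.029051 = 5.6799.
⟨E⟩ = Σ EᵢPᵢ = 0.022983 eV.
S/k_B = ln Z + ⟨E⟩/kT = ln(5.6799) + 0.022983/0.0763 = 1.7369 + 0.30122 = 2.04.

2.04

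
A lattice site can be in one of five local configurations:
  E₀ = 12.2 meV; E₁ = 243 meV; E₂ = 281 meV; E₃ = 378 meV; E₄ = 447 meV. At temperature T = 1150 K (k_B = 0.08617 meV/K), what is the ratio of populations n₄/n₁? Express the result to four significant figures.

k_BT = 0.08617 × 1150 K = 99.0955 meV.
n₄/n₁ = exp[−(E₄−E₁)/kT] = exp(−(204 meV)/(99.0955 meV)) = exp(-2.05862) = 0.1276.

0.1276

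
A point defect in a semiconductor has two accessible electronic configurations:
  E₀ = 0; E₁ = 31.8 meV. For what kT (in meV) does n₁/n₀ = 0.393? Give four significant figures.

n₁/n₀ = exp[−(E₁−E₀)/kT] = 0.393.
⇒ (E₁−E₀)/kT = ln(1/0.393) = ln(2.54453) = 0.933946.
kT = 31.8 meV / 0.933946 = 34.05 meV.

34.05 meV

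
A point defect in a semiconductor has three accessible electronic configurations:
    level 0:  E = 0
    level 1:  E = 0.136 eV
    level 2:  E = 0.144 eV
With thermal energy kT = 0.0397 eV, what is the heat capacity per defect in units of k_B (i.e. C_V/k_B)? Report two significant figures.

Eᵢ/kT = 0, 3.426, 3.627.
Z = Σ e^(−Eᵢ/kT) = e^(−0) + e^(−3.426) + e^(−3.627) = 1.000 + 0.03252 + 0.02660 = 1.059.
⟨E⟩ = 0.007793 eV, ⟨E²⟩ = 0.001089 eV².
C_V/k_B = (⟨E²⟩ − ⟨E⟩²)/(kT)² = (0.001089 − 0.00006073)/0.001576 = 0.65.

0.65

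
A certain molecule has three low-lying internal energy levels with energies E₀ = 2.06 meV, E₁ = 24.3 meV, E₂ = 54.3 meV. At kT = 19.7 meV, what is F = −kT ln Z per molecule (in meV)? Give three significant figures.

Eᵢ/kT = 0.10457, 1.2335, 2.7563.
Z = Σ e^(−Eᵢ/kT) = e^(−0.10457) + e^(−1.2335) + e^(−2.7563) = 0.90071 + 0.29127 + 0.063526 = 1.2555.
F = −kT ln Z = −19.7 × ln(1.2555) = −19.7 × 0.22753 = -4.48 meV.

-4.48 meV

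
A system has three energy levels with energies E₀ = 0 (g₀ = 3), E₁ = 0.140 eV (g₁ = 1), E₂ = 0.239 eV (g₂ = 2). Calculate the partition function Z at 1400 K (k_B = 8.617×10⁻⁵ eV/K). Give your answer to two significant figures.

k_BT = 8.617×10⁻⁵ × 1400 K = 0.1206 eV.
Eᵢ/kT = 0, 1.161, 1.982.
Z = Σ gᵢe^(−Eᵢ/kT) = 3·e^(−0) + 1·e^(−1.161) + 2·e^(−1.982) = 3.000 + 0.3132 + 0.2756 = 3.589.

Z = 3.6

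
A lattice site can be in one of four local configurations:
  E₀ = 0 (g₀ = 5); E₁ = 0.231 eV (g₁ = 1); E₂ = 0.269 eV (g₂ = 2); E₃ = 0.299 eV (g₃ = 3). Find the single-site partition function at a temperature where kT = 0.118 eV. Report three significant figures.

Z = 5.58

Eᵢ/kT = 0, 1.9576, 2.2797, 2.5339.
Z = Σ gᵢe^(−Eᵢ/kT) = 5·e^(−0) + 1·e^(−1.9576) + 2·e^(−2.2797) + 3·e^(−2.5339) = 5.0000 + 0.14120 + 0.20463 + 0.23805 = 5.5839.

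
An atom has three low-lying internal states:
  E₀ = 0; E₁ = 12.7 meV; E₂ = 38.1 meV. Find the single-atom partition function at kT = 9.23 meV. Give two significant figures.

Z = 1.3

Eᵢ/kT = 0, 1.376, 4.128.
Z = Σ e^(−Eᵢ/kT) = e^(−0) + e^(−1.376) + e^(−4.128) = 1.000 + 0.2526 + 0.01612 = 1.269.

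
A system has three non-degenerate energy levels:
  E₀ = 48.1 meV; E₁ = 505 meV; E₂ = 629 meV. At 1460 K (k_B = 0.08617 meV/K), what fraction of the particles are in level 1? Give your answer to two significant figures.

0.026

k_BT = 0.08617 × 1460 K = 125.8 meV.
Eᵢ/kT = 0.3824, 4.014, 5.000.
Z = Σ e^(−Eᵢ/kT) = e^(−0.3824) + e^(−4.014) + e^(−5.000) = 0.6822 + 0.01806 + 0.006738 = 0.7070.
P₁ = e^(−E₁/kT) / Z = 0.01806/0.7070 = 0.026.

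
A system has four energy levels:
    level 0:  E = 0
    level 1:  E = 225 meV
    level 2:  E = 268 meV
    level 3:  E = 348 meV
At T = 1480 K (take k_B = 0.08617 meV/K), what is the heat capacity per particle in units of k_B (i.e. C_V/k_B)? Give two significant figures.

k_BT = 0.08617 × 1480 K = 127.5 meV.
Eᵢ/kT = 0, 1.765, 2.102, 2.729.
Z = Σ e^(−Eᵢ/kT) = e^(−0) + e^(−1.765) + e^(−2.102) + e^(−2.729) = 1.000 + 0.1712 + 0.1222 + 0.06528 = 1.359.
⟨E⟩ = 69.16 meV, ⟨E²⟩ = 18650 meV².
C_V/k_B = (⟨E²⟩ − ⟨E⟩²)/(kT)² = (18650 − 4783)/16260 = 0.85.

0.85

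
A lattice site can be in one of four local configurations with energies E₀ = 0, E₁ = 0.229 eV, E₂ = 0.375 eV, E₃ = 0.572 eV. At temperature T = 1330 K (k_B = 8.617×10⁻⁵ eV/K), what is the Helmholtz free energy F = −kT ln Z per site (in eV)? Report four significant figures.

k_BT = 8.617×10⁻⁵ × 1330 K = 0.114606 eV.
Eᵢ/kT = 0, 1.99815, 3.27208, 4.99101.
Z = Σ e^(−Eᵢ/kT) = e^(−0) + e^(−1.99815) + e^(−3.27208) + e^(−4.99101) = 1.00000 + 0.135586 + 0.0379275 + 0.00679879 = 1.18031.
F = −kT ln Z = −0.114606 × ln(1.18031) = −0.114606 × 0.165777 = -0.01900 eV.

-0.01900 eV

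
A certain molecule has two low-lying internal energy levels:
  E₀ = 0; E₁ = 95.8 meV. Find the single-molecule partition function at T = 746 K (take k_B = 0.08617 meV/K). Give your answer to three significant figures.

k_BT = 0.08617 × 746 K = 64.283 meV.
Eᵢ/kT = 0, 1.4903.
Z = Σ e^(−Eᵢ/kT) = e^(−0) + e^(−1.4903) = 1.0000 + 0.22531 = 1.2253.

Z = 1.23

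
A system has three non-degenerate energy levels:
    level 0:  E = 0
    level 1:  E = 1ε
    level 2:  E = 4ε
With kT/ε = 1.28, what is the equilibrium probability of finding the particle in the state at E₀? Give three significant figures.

0.666

Eᵢ/kT = 0, 0.78125, 3.1250.
Z = Σ e^(−Eᵢ/kT) = e^(−0) + e^(−0.78125) + e^(−3.1250) = 1.0000 + 0.45783 + 0.043937 = 1.5018.
P₀ = e^(−E₀/kT) / Z = 1.0000/1.5018 = 0.666.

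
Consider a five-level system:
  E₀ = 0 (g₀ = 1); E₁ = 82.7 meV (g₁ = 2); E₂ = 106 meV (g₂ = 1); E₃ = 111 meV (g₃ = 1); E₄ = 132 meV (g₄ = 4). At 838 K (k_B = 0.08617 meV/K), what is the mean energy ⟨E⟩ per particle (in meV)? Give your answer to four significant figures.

k_BT = 0.08617 × 838 K = 72.2105 meV.
Eᵢ/kT = 0, 1.14526, 1.46793, 1.53717, 1.82799.
Z = Σ gᵢe^(−Eᵢ/kT) = 1·e^(−0) + 2·e^(−1.14526) + 1·e^(−1.46793) + 1·e^(−1.53717) + 4·e^(−1.82799) = 1.00000 + 0.636282 + 0.230402 + 0.214989 + 0.642945 = 2.72462.
⟨E⟩ = Σ Eᵢ gᵢe^(−Eᵢ/kT) / Z = (0·1.00000 + 82.7·0.636282 + 106·0.230402 + 111·0.214989 + 132·0.642945) / 2.72462 = 68.18 meV.

68.18 meV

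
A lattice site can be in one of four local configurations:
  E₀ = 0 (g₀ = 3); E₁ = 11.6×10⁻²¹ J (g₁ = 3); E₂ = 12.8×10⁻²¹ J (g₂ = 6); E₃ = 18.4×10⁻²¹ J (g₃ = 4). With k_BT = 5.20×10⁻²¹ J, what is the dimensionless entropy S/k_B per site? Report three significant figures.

Eᵢ/kT = 0, 2.2308, 2.4615, 3.5385.
Z = Σ gᵢe^(−Eᵢ/kT) = 3·e^(−0) + 3·e^(−2.2308) + 6·e^(−2.4615) + 4·e^(−3.5385) = 3.0000 + 0.32233 + 0.51184 + 0.11623 = 3.9504.
⟨E⟩ = Σ EᵢPᵢ = 3.1463 ×10⁻²¹ J.
S/k_B = ln Z + ⟨E⟩/kT = ln(3.9504) + 3.1463/5.20 = 1.3738 + 0.60506 = 1.98.

1.98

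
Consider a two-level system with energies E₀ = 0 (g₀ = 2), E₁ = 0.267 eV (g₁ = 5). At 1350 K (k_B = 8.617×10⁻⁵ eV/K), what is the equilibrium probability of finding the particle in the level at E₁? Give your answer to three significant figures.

k_BT = 8.617×10⁻⁵ × 1350 K = 0.11633 eV.
Eᵢ/kT = 0, 2.2952.
Z = Σ gᵢe^(−Eᵢ/kT) = 2·e^(−0) + 5·e^(−2.2952) = 2.0000 + 0.50371 = 2.5037.
P₁ = g₁ e^(−E₁/kT) / Z = 0.50371/2.5037 = 0.201.

0.201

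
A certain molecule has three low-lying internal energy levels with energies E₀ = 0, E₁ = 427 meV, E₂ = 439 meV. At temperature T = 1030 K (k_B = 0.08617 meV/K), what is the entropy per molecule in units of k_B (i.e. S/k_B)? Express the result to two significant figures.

k_BT = 0.08617 × 1030 K = 88.76 meV.
Eᵢ/kT = 0, 4.811, 4.946.
Z = Σ e^(−Eᵢ/kT) = e^(−0) + e^(−4.811) + e^(−4.946) = 1.000 + 0.008140 + 0.007112 = 1.015.
⟨E⟩ = Σ EᵢPᵢ = 6.500 meV.
S/k_B = ln Z + ⟨E⟩/kT = ln(1.015) + 6.500/88.76 = 0.01489 + 0.07323 = 0.088.

0.088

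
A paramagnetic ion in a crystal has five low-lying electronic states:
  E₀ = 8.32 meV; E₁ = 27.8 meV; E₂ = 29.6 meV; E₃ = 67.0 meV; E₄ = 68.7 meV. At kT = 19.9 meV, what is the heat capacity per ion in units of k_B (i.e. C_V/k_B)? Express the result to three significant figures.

0.584

Eᵢ/kT = 0.41809, 1.3970, 1.4874, 3.3668, 3.4523.
Z = Σ e^(−Eᵢ/kT) = e^(−0.41809) + e^(−1.3970) + e^(−1.4874) + e^(−3.3668) + e^(−3.4523) = 0.65830 + 0.24734 + 0.22596 + 0.034500 + 0.031673 = 1.1978.
⟨E⟩ = 19.643 meV, ⟨E²⟩ = 617.01 meV².
C_V/k_B = (⟨E²⟩ − ⟨E⟩²)/(kT)² = (617.01 − 385.85)/396.01 = 0.584.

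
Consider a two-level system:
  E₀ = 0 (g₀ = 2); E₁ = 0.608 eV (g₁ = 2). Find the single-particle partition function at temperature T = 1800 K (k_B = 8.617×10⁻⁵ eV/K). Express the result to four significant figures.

k_BT = 8.617×10⁻⁵ × 1800 K = 0.155106 eV.
Eᵢ/kT = 0, 3.91990.
Z = Σ gᵢe^(−Eᵢ/kT) = 2·e^(−0) + 2·e^(−3.91990) = 2.00000 + 0.0396862 = 2.03969.

Z = 2.040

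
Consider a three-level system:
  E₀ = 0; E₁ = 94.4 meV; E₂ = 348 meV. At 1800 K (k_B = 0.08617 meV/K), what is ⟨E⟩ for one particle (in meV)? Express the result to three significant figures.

k_BT = 0.08617 × 1800 K = 155.11 meV.
Eᵢ/kT = 0, 0.60860, 2.2436.
Z = Σ e^(−Eᵢ/kT) = e^(−0) + e^(−0.60860) + e^(−2.2436) = 1.0000 + 0.54411 + 0.10608 = 1.6502.
⟨E⟩ = Σ Eᵢ e^(−Eᵢ/kT) / Z = (0·1.0000 + 94.4·0.54411 + 348·0.10608) / 1.6502 = 53.5 meV.

53.5 meV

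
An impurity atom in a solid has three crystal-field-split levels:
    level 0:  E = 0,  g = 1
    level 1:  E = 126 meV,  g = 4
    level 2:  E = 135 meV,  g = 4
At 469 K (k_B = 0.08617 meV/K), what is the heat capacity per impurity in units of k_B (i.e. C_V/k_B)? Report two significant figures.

k_BT = 0.08617 × 469 K = 40.41 meV.
Eᵢ/kT = 0, 3.118, 3.341.
Z = Σ gᵢe^(−Eᵢ/kT) = 1·e^(−0) + 4·e^(−3.118) + 4·e^(−3.341) = 1.000 + 0.1770 + 0.1416 = 1.319.
⟨E⟩ = 31.40 meV, ⟨E²⟩ = 4087 meV².
C_V/k_B = (⟨E²⟩ − ⟨E⟩²)/(kT)² = (4087 − 986.0)/1633 = 1.9.

1.9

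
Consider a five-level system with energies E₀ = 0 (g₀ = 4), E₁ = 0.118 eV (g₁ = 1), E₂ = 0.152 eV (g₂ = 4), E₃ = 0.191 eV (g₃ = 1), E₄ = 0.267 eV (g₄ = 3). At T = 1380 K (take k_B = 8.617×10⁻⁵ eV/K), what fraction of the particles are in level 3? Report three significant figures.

0.0334

k_BT = 8.617×10⁻⁵ × 1380 K = 0.11891 eV.
Eᵢ/kT = 0, 0.99235, 1.2783, 1.6063, 2.2454.
Z = Σ gᵢe^(−Eᵢ/kT) = 4·e^(−0) + 1·e^(−0.99235) + 4·e^(−1.2783) + 1·e^(−1.6063) + 3·e^(−2.2454) = 4.0000 + 0.37070 + 1.1140 + 0.20063 + 0.31766 = 6.0030.
P₃ = g₃ e^(−E₃/kT) / Z = 0.20063/6.0030 = 0.0334.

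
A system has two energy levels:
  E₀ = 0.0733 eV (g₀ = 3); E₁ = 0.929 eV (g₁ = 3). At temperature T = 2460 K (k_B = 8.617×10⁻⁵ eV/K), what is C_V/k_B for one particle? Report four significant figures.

0.2778

k_BT = 8.617×10⁻⁵ × 2460 K = 0.211978 eV.
Eᵢ/kT = 0.345791, 4.38253.
Z = Σ gᵢe^(−Eᵢ/kT) = 3·e^(−0.345791) + 3·e^(−4.38253) = 2.12298 + 0.0374811 = 2.16046.
⟨E⟩ = 0.0881453 eV, ⟨E²⟩ = 0.0202523 eV².
C_V/k_B = (⟨E²⟩ − ⟨E⟩²)/(kT)² = (0.0202523 − 0.00776959)/0.0449347 = 0.2778.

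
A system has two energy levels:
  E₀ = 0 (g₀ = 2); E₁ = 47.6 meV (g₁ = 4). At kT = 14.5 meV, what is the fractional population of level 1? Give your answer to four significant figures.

Eᵢ/kT = 0, 3.28276.
Z = Σ gᵢe^(−Eᵢ/kT) = 2·e^(−0) + 4·e^(−3.28276) = 2.00000 + 0.150098 = 2.15010.
P₁ = g₁ e^(−E₁/kT) / Z = 0.150098/2.15010 = 0.06981.

0.06981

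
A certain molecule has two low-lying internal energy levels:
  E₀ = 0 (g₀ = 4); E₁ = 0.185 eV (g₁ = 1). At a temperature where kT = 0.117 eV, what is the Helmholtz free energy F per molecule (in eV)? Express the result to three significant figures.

Eᵢ/kT = 0, 1.5812.
Z = Σ gᵢe^(−Eᵢ/kT) = 4·e^(−0) + 1·e^(−1.5812) = 4.0000 + 0.20573 = 4.2057.
F = −kT ln Z = −0.117 × ln(4.2057) = −0.117 × 1.4364 = -0.168 eV.

-0.168 eV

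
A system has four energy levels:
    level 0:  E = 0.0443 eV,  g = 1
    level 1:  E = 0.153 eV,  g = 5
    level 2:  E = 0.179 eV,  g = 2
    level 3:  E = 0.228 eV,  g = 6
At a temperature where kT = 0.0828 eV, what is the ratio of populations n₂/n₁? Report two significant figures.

n₂/n₁ = (g₂/g₁) exp[−(E₂−E₁)/kT] = (2/5) × exp(−(0.026 eV)/(0.0828 eV)) = (2/5) × exp(-0.3140) = 0.29.

0.29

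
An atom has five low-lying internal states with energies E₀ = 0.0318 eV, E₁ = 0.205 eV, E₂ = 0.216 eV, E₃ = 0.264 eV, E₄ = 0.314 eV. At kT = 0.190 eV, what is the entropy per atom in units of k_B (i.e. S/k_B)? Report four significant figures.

1.455

Eᵢ/kT = 0.167368, 1.07895, 1.13684, 1.38947, 1.65263.
Z = Σ e^(−Eᵢ/kT) = e^(−0.167368) + e^(−1.07895) + e^(−1.13684) + e^(−1.38947) + e^(−1.65263) = 0.845888 + 0.339952 + 0.320831 + 0.249207 + 0.191545 = 1.94742.
⟨E⟩ = Σ EᵢPᵢ = 0.149852 eV.
S/k_B = ln Z + ⟨E⟩/kT = ln(1.94742) + 0.149852/0.190 = 0.666505 + 0.788695 = 1.455.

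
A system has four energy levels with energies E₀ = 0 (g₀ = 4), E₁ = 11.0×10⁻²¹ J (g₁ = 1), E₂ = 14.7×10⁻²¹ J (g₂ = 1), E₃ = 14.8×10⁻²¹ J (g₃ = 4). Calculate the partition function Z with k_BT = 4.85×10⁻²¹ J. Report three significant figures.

Eᵢ/kT = 0, 2.2680, 3.0309, 3.0515.
Z = Σ gᵢe^(−Eᵢ/kT) = 4·e^(−0) + 1·e^(−2.2680) + 1·e^(−3.0309) + 4·e^(−3.0515) = 4.0000 + 0.10352 + 0.048272 + 0.18915 = 4.3409.

Z = 4.34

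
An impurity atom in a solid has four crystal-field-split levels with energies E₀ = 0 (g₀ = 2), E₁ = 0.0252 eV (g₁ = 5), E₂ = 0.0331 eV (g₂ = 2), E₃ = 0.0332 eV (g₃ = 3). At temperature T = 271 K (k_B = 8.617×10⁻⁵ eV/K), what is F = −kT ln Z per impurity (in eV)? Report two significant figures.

-0.037 eV

k_BT = 8.617×10⁻⁵ × 271 K = 0.02335 eV.
Eᵢ/kT = 0, 1.079, 1.418, 1.422.
Z = Σ gᵢe^(−Eᵢ/kT) = 2·e^(−0) + 5·e^(−1.079) + 2·e^(−1.418) + 3·e^(−1.422) = 2.000 + 1.700 + 0.4844 + 0.7237 = 4.908.
F = −kT ln Z = −0.02335 × ln(4.908) = −0.02335 × 1.591 = -0.037 eV.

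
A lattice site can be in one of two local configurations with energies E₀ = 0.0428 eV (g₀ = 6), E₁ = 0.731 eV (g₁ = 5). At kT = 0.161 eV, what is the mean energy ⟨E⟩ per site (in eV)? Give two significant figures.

0.051 eV

Eᵢ/kT = 0.2658, 4.540.
Z = Σ gᵢe^(−Eᵢ/kT) = 6·e^(−0.2658) + 5·e^(−4.540) = 4.600 + 0.05337 = 4.653.
⟨E⟩ = Σ Eᵢ gᵢe^(−Eᵢ/kT) / Z = (0.0428·4.600 + 0.731·0.05337) / 4.653 = 0.051 eV.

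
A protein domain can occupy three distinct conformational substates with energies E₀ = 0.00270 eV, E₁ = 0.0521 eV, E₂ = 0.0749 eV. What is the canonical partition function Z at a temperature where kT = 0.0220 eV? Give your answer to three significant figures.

Eᵢ/kT = 0.12273, 2.3682, 3.4045.
Z = Σ e^(−Eᵢ/kT) = e^(−0.12273) + e^(−2.3682) + e^(−3.4045) = 0.88450 + 0.093649 + 0.033223 = 1.0114.

Z = 1.01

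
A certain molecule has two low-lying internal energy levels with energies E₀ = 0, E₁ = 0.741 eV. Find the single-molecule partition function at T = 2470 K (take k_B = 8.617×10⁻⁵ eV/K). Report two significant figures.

k_BT = 8.617×10⁻⁵ × 2470 K = 0.2128 eV.
Eᵢ/kT = 0, 3.482.
Z = Σ e^(−Eᵢ/kT) = e^(−0) + e^(−3.482) = 1.000 + 0.03075 = 1.031.

Z = 1.0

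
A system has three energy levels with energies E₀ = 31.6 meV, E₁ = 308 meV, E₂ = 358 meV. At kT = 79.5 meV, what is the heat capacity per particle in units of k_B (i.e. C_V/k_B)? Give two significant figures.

Eᵢ/kT = 0.3975, 3.874, 4.503.
Z = Σ e^(−Eᵢ/kT) = e^(−0.3975) + e^(−3.874) + e^(−4.503) = 0.6720 + 0.02078 + 0.01108 = 0.7039.
⟨E⟩ = 44.90 meV, ⟨E²⟩ = 5771 meV².
C_V/k_B = (⟨E²⟩ − ⟨E⟩²)/(kT)² = (5771 − 2016)/6320 = 0.59.

0.59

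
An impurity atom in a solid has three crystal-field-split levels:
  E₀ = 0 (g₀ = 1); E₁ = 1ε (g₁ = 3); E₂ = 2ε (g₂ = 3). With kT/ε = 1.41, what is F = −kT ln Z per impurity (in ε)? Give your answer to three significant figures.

-1.64 ε

Eᵢ/kT = 0, 0.70922, 1.4184.
Z = Σ gᵢe^(−Eᵢ/kT) = 1·e^(−0) + 3·e^(−0.70922) + 3·e^(−1.4184) = 1.0000 + 1.4761 + 0.72630 = 3.2024.
F = −kT ln Z = −1.41 × ln(3.2024) = −1.41 × 1.1639 = -1.64 ε.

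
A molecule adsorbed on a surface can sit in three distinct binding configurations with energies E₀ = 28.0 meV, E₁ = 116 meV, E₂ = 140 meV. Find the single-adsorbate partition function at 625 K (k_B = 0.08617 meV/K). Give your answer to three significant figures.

k_BT = 0.08617 × 625 K = 53.856 meV.
Eᵢ/kT = 0.51990, 2.1539, 2.5995.
Z = Σ e^(−Eᵢ/kT) = e^(−0.51990) + e^(−2.1539) + e^(−2.5995) = 0.59458 + 0.11603 + 0.074311 = 0.78492.

Z = 0.785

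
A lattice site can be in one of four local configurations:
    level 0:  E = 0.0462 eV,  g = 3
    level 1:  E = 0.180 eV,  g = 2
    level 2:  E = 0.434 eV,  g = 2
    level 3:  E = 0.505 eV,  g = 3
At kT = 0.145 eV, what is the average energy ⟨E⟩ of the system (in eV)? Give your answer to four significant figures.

Eᵢ/kT = 0.318621, 1.24138, 2.99310, 3.48276.
Z = Σ gᵢe^(−Eᵢ/kT) = 3·e^(−0.318621) + 2·e^(−1.24138) + 2·e^(−2.99310) + 3·e^(−3.48276) = 2.18145 + 0.577970 + 0.100264 + 0.0921675 = 2.95185.
⟨E⟩ = Σ Eᵢ gᵢe^(−Eᵢ/kT) / Z = (0.0462·2.18145 + 0.180·0.577970 + 0.434·0.100264 + 0.505·0.0921675) / 2.95185 = 0.09990 eV.

0.09990 eV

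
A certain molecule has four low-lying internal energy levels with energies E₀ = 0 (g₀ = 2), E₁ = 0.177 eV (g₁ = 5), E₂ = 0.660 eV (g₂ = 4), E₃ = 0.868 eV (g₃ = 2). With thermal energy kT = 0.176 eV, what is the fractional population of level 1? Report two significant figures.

0.46

Eᵢ/kT = 0, 1.006, 3.750, 4.932.
Z = Σ gᵢe^(−Eᵢ/kT) = 2·e^(−0) + 5·e^(−1.006) + 4·e^(−3.750) + 2·e^(−4.932) = 2.000 + 1.828 + 0.09407 + 0.01442 = 3.936.
P₁ = g₁ e^(−E₁/kT) / Z = 1.828/3.936 = 0.46.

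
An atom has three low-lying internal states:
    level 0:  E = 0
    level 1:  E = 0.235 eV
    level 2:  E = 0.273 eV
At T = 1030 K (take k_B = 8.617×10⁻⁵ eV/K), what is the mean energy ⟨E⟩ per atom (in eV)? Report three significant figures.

k_BT = 8.617×10⁻⁵ × 1030 K = 0.088755 eV.
Eᵢ/kT = 0, 2.6477, 3.0759.
Z = Σ e^(−Eᵢ/kT) = e^(−0) + e^(−2.6477) + e^(−3.0759) = 1.0000 + 0.070814 + 0.046148 = 1.1170.
⟨E⟩ = Σ Eᵢ e^(−Eᵢ/kT) / Z = (0·1.0000 + 0.235·0.070814 + 0.273·0.046148) / 1.1170 = 0.0262 eV.

0.0262 eV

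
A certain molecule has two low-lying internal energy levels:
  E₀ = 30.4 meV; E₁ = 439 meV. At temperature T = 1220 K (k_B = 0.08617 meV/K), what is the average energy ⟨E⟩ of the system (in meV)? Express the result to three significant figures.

k_BT = 0.08617 × 1220 K = 105.13 meV.
Eᵢ/kT = 0.28917, 4.1758.
Z = Σ e^(−Eᵢ/kT) = e^(−0.28917) + e^(−4.1758) = 0.74888 + 0.015363 = 0.76424.
⟨E⟩ = Σ Eᵢ e^(−Eᵢ/kT) / Z = (30.4·0.74888 + 439·0.015363) / 0.76424 = 38.6 meV.

38.6 meV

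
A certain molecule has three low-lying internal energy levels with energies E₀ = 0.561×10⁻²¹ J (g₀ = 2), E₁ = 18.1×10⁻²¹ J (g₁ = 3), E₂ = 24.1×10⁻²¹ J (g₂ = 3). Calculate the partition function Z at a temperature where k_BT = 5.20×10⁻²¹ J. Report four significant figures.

Z = 1.917

Eᵢ/kT = 0.107885, 3.48077, 4.63462.
Z = Σ gᵢe^(−Eᵢ/kT) = 2·e^(−0.107885) + 3·e^(−3.48077) + 3·e^(−4.63462) = 1.79546 + 0.0923511 + 0.0291294 = 1.91694.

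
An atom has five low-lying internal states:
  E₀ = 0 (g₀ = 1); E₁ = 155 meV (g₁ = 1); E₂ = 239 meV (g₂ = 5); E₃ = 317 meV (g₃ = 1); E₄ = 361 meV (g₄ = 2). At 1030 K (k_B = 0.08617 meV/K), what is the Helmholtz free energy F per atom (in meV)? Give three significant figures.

-40.3 meV

k_BT = 0.08617 × 1030 K = 88.755 meV.
Eᵢ/kT = 0, 1.7464, 2.6928, 3.5716, 4.0674.
Z = Σ gᵢe^(−Eᵢ/kT) = 1·e^(−0) + 1·e^(−1.7464) + 5·e^(−2.6928) + 1·e^(−3.5716) + 2·e^(−4.0674) = 1.0000 + 0.17440 + 0.33846 + 0.028111 + 0.034244 = 1.5752.
F = −kT ln Z = −88.755 × ln(1.5752) = −88.755 × 0.45438 = -40.3 meV.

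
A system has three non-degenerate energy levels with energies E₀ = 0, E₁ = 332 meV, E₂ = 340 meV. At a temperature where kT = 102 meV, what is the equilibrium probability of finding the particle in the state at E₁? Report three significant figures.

Eᵢ/kT = 0, 3.2549, 3.3333.
Z = Σ e^(−Eᵢ/kT) = e^(−0) + e^(−3.2549) + e^(−3.3333) = 1.0000 + 0.038585 + 0.035675 = 1.0743.
P₁ = e^(−E₁/kT) / Z = 0.038585/1.0743 = 0.0359.

0.0359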